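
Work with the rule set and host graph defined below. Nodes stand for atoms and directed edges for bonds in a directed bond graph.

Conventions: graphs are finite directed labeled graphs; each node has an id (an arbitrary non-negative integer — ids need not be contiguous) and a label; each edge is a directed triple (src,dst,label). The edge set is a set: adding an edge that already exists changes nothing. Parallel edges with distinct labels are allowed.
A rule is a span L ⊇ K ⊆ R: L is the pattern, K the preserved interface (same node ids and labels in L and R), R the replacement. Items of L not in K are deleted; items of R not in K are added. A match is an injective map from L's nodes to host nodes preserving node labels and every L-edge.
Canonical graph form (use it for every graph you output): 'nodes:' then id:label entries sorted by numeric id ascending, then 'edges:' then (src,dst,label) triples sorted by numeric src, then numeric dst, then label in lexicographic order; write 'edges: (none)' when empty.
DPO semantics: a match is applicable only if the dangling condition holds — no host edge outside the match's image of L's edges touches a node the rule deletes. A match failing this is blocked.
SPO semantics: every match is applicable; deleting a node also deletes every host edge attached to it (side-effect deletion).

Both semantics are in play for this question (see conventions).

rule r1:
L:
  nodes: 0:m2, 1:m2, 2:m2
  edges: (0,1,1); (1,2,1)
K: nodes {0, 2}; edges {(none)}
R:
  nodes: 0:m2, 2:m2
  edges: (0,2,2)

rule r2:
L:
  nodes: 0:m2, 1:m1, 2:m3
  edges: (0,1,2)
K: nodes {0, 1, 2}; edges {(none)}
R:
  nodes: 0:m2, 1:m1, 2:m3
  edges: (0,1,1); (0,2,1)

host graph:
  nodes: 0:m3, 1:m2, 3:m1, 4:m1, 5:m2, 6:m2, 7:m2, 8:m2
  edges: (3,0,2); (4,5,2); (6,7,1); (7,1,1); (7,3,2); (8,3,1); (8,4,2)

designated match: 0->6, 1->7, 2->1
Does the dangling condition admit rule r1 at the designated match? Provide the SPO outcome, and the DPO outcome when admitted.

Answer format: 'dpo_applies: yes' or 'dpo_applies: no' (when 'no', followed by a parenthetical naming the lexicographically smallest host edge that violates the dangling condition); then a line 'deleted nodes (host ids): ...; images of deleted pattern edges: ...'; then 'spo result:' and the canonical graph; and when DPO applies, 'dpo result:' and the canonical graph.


dpo_applies: no
(the rule deletes node 7, which keeps host edge (7,3,2) outside the match image — the dangling condition fails, DPO blocks; SPO proceeds and side-deletes such edges)
deleted nodes (host ids): 7; images of deleted pattern edges: (6,7,1); (7,1,1)
spo result:
nodes: 0:m3, 1:m2, 3:m1, 4:m1, 5:m2, 6:m2, 8:m2
edges: (3,0,2); (4,5,2); (6,1,2); (8,3,1); (8,4,2)


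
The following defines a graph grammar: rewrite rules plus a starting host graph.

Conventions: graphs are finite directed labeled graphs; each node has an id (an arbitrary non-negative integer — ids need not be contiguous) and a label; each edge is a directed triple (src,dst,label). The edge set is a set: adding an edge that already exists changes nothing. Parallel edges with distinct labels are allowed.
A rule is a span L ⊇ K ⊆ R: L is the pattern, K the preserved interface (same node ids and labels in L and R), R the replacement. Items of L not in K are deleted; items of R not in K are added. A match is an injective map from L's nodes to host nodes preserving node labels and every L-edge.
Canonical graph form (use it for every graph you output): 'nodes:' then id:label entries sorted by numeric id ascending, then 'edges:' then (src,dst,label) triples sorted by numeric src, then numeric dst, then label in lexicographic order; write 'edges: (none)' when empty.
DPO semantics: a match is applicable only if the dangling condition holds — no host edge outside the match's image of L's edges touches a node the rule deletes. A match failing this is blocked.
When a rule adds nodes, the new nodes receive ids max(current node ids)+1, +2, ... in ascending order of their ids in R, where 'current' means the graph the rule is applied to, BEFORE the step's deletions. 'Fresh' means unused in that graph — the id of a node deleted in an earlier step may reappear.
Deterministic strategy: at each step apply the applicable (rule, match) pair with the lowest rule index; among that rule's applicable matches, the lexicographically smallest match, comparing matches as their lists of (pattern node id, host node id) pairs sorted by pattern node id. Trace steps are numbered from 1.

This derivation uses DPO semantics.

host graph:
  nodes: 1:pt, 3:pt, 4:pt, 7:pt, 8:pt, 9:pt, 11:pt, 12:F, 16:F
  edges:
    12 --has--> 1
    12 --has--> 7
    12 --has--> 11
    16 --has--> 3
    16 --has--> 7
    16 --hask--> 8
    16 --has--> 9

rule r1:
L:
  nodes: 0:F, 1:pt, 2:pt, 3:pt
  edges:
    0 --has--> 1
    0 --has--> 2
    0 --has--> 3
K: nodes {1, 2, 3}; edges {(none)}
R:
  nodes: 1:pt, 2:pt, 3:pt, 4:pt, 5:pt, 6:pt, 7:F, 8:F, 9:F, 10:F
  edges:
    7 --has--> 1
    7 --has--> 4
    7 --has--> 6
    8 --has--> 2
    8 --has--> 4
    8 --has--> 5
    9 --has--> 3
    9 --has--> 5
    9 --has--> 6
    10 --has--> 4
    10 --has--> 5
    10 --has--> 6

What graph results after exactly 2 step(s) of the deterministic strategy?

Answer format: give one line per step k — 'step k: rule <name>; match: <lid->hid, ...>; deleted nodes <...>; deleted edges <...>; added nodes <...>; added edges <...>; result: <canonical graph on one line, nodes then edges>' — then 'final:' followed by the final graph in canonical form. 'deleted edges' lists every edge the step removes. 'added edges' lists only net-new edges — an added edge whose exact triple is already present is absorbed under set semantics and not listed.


step 1: rule r1; match: 0->12, 1->1, 2->7, 3->11; deleted nodes 12; deleted edges (12,1,has); (12,7,has); (12,11,has); added nodes 17, 18, 19, 20, 21, 22, 23; added edges (20,1,has); (20,17,has); (20,19,has); (21,7,has); (21,17,has); (21,18,has); (22,11,has); (22,18,has); (22,19,has); (23,17,has); (23,18,has); (23,19,has); result: nodes: 1:pt, 3:pt, 4:pt, 7:pt, 8:pt, 9:pt, 11:pt, 16:F, 17:pt, 18:pt, 19:pt, 20:F, 21:F, 22:F, 23:F edges: (16,3,has); (16,7,has); (16,8,hask); (16,9,has); (20,1,has); (20,17,has); (20,19,has); (21,7,has); (21,17,has); (21,18,has); (22,11,has); (22,18,has); (22,19,has); (23,17,has); (23,18,has); (23,19,has)
step 2: rule r1; match: 0->20, 1->1, 2->17, 3->19; deleted nodes 20; deleted edges (20,1,has); (20,17,has); (20,19,has); added nodes 24, 25, 26, 27, 28, 29, 30; added edges (27,1,has); (27,24,has); (27,26,has); (28,17,has); (28,24,has); (28,25,has); (29,19,has); (29,25,has); (29,26,has); (30,24,has); (30,25,has); (30,26,has); result: nodes: 1:pt, 3:pt, 4:pt, 7:pt, 8:pt, 9:pt, 11:pt, 16:F, 17:pt, 18:pt, 19:pt, 21:F, 22:F, 23:F, 24:pt, 25:pt, 26:pt, 27:F, 28:F, 29:F, 30:F edges: (16,3,has); (16,7,has); (16,8,hask); (16,9,has); (21,7,has); (21,17,has); (21,18,has); (22,11,has); (22,18,has); (22,19,has); (23,17,has); (23,18,has); (23,19,has); (27,1,has); (27,24,has); (27,26,has); (28,17,has); (28,24,has); (28,25,has); (29,19,has); (29,25,has); (29,26,has); (30,24,has); (30,25,has); (30,26,has)
final:
nodes: 1:pt, 3:pt, 4:pt, 7:pt, 8:pt, 9:pt, 11:pt, 16:F, 17:pt, 18:pt, 19:pt, 21:F, 22:F, 23:F, 24:pt, 25:pt, 26:pt, 27:F, 28:F, 29:F, 30:F
edges: (16,3,has); (16,7,has); (16,8,hask); (16,9,has); (21,7,has); (21,17,has); (21,18,has); (22,11,has); (22,18,has); (22,19,has); (23,17,has); (23,18,has); (23,19,has); (27,1,has); (27,24,has); (27,26,has); (28,17,has); (28,24,has); (28,25,has); (29,19,has); (29,25,has); (29,26,has); (30,24,has); (30,25,has); (30,26,has)


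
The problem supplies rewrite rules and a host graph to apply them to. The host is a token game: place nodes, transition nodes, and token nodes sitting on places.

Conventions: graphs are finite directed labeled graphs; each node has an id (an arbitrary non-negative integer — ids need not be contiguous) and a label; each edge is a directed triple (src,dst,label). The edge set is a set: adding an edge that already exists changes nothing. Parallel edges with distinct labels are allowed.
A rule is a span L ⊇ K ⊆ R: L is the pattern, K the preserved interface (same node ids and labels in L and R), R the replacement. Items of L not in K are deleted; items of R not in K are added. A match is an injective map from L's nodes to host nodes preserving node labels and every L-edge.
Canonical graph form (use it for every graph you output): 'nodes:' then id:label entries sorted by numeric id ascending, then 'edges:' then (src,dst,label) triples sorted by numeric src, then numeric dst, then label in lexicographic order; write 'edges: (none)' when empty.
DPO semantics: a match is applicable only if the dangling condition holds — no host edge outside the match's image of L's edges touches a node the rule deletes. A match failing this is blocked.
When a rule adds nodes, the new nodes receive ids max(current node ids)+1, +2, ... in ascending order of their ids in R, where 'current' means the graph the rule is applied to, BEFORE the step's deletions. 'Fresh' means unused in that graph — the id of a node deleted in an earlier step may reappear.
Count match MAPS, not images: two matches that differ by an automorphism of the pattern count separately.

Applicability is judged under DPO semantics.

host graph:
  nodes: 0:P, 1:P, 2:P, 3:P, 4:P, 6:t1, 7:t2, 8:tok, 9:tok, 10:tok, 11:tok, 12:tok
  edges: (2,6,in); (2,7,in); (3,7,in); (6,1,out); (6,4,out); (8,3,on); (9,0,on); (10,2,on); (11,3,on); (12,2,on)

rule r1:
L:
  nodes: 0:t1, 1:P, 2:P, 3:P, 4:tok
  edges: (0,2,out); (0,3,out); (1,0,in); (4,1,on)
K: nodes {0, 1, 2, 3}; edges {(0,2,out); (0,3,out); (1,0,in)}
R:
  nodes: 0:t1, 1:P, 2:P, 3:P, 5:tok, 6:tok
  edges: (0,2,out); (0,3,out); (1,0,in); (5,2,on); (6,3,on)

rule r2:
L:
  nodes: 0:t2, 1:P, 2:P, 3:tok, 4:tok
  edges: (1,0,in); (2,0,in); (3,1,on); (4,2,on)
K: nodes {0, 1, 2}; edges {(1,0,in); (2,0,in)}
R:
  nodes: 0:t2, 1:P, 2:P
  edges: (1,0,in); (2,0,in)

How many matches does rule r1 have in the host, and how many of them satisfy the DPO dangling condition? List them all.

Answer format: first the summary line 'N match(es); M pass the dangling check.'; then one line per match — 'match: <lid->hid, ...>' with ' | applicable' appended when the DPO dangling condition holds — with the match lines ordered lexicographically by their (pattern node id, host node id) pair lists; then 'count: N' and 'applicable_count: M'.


4 match(es); 4 pass the dangling check.
match: 0->6, 1->2, 2->1, 3->4, 4->10 | applicable
match: 0->6, 1->2, 2->1, 3->4, 4->12 | applicable
match: 0->6, 1->2, 2->4, 3->1, 4->10 | applicable
match: 0->6, 1->2, 2->4, 3->1, 4->12 | applicable
count: 4
applicable_count: 4


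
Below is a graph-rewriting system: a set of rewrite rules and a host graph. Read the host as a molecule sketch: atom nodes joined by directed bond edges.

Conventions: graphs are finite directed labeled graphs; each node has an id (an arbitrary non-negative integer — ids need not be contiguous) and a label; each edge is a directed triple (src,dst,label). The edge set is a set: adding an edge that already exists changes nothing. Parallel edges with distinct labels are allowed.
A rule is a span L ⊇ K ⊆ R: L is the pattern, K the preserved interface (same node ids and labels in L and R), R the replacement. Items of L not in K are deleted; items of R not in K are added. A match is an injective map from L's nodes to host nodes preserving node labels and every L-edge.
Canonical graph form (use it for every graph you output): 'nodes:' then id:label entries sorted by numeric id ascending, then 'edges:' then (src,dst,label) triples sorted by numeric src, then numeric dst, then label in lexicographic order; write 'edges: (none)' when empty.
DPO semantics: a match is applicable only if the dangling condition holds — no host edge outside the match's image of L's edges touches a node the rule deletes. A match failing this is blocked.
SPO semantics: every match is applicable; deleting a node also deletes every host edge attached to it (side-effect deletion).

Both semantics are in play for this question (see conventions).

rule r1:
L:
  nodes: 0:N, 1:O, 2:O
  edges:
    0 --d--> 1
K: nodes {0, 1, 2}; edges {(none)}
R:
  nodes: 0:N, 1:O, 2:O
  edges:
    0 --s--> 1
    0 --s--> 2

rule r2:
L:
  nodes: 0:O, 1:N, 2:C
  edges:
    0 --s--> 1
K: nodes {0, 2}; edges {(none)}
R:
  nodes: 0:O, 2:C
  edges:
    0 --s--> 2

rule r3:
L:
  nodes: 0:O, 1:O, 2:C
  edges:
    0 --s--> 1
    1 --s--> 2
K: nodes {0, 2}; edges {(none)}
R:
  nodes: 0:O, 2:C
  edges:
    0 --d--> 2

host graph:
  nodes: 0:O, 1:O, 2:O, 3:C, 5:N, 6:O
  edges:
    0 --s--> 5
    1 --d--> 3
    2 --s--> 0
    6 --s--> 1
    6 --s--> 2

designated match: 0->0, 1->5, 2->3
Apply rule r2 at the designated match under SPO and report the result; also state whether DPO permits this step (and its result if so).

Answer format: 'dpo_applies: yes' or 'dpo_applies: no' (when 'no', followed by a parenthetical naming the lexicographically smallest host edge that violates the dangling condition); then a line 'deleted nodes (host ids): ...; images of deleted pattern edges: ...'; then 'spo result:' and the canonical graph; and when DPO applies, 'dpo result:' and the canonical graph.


dpo_applies: yes
deleted nodes (host ids): 5; images of deleted pattern edges: (0,5,s)
spo result:
nodes: 0:O, 1:O, 2:O, 3:C, 6:O
edges: (0,3,s); (1,3,d); (2,0,s); (6,1,s); (6,2,s)
dpo result:
nodes: 0:O, 1:O, 2:O, 3:C, 6:O
edges: (0,3,s); (1,3,d); (2,0,s); (6,1,s); (6,2,s)


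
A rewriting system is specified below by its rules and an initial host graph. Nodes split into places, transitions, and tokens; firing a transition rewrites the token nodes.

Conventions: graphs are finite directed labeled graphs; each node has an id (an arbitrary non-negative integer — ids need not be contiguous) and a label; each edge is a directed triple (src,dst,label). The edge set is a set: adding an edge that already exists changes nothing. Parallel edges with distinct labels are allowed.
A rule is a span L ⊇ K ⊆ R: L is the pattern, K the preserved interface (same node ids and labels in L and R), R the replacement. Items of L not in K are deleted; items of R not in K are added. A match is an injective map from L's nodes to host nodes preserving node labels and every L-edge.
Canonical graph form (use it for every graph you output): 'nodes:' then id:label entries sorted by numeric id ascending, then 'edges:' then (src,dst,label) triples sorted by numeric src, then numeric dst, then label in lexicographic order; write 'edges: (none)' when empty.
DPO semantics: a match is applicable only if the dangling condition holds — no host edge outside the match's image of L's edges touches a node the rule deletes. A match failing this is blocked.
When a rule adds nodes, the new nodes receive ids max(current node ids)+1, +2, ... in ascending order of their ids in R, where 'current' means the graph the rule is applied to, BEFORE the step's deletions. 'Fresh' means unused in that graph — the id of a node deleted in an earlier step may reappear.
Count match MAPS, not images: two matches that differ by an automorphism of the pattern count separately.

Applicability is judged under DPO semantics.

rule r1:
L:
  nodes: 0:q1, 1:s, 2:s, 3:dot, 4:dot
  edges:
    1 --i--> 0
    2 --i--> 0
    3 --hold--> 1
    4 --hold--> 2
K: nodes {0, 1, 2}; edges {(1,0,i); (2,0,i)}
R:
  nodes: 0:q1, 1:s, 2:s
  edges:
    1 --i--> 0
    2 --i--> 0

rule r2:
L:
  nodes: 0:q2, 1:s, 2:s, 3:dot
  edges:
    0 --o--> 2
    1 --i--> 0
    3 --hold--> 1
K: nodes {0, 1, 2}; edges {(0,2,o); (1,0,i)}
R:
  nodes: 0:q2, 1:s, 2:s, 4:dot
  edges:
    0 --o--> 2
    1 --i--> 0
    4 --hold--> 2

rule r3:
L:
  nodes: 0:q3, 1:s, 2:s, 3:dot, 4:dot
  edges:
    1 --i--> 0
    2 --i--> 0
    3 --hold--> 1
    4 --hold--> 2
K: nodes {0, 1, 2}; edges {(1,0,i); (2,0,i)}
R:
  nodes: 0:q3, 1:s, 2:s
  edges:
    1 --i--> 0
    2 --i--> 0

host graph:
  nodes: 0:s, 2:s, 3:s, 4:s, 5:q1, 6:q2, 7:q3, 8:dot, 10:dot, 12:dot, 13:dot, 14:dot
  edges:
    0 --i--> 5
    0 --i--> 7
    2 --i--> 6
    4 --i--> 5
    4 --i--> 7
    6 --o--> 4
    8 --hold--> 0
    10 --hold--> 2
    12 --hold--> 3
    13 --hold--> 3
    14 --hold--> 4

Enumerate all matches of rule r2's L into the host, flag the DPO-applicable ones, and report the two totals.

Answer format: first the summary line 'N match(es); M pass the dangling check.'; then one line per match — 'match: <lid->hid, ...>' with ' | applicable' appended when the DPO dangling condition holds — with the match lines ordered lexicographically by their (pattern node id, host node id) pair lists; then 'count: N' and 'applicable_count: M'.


1 match(es); 1 pass the dangling check.
match: 0->6, 1->2, 2->4, 3->10 | applicable
count: 1
applicable_count: 1


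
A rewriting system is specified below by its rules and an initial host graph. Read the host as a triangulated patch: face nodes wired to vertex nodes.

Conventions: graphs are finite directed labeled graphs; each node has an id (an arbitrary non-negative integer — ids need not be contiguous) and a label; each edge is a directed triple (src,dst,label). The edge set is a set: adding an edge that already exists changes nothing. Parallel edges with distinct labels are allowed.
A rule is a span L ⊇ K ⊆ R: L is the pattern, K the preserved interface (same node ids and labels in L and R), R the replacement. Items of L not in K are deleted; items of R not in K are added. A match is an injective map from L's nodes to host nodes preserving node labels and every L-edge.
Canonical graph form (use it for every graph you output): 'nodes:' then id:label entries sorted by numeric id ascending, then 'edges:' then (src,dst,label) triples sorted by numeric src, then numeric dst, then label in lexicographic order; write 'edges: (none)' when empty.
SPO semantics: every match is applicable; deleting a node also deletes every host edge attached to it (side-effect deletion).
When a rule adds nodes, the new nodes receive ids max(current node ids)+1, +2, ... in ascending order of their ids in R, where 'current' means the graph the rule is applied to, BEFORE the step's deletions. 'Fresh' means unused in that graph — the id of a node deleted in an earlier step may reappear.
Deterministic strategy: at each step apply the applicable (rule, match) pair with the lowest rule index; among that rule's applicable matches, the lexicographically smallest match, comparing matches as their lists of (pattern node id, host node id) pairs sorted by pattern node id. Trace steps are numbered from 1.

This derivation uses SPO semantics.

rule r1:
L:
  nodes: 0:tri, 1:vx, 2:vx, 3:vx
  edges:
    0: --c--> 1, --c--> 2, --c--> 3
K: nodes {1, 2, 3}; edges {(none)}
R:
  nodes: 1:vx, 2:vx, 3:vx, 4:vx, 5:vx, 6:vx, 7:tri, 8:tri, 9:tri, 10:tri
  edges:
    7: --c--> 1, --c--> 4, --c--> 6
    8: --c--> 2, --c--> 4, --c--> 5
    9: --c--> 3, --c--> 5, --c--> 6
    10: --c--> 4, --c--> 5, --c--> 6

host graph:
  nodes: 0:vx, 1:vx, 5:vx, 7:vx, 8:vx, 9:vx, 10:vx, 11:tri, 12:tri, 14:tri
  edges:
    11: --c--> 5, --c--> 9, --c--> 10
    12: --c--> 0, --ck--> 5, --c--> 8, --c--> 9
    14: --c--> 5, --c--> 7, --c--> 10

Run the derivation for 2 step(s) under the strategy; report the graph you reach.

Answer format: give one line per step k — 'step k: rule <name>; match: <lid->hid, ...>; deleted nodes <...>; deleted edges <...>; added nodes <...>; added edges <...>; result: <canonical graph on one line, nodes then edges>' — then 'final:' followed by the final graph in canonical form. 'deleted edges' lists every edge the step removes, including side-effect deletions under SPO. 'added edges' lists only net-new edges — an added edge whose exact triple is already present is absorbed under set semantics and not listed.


step 1: rule r1; match: 0->11, 1->5, 2->9, 3->10; deleted nodes 11; deleted edges (11,5,c); (11,9,c); (11,10,c); added nodes 15, 16, 17, 18, 19, 20, 21; added edges (18,5,c); (18,15,c); (18,17,c); (19,9,c); (19,15,c); (19,16,c); (20,10,c); (20,16,c); (20,17,c); (21,15,c); (21,16,c); (21,17,c); result: nodes: 0:vx, 1:vx, 5:vx, 7:vx, 8:vx, 9:vx, 10:vx, 12:tri, 14:tri, 15:vx, 16:vx, 17:vx, 18:tri, 19:tri, 20:tri, 21:tri edges: (12,0,c); (12,5,ck); (12,8,c); (12,9,c); (14,5,c); (14,7,c); (14,10,c); (18,5,c); (18,15,c); (18,17,c); (19,9,c); (19,15,c); (19,16,c); (20,10,c); (20,16,c); (20,17,c); (21,15,c); (21,16,c); (21,17,c)
step 2: rule r1; match: 0->12, 1->0, 2->8, 3->9; deleted nodes 12; deleted edges (12,0,c); (12,5,ck); (12,8,c); (12,9,c); added nodes 22, 23, 24, 25, 26, 27, 28; added edges (25,0,c); (25,22,c); (25,24,c); (26,8,c); (26,22,c); (26,23,c); (27,9,c); (27,23,c); (27,24,c); (28,22,c); (28,23,c); (28,24,c); result: nodes: 0:vx, 1:vx, 5:vx, 7:vx, 8:vx, 9:vx, 10:vx, 14:tri, 15:vx, 16:vx, 17:vx, 18:tri, 19:tri, 20:tri, 21:tri, 22:vx, 23:vx, 24:vx, 25:tri, 26:tri, 27:tri, 28:tri edges: (14,5,c); (14,7,c); (14,10,c); (18,5,c); (18,15,c); (18,17,c); (19,9,c); (19,15,c); (19,16,c); (20,10,c); (20,16,c); (20,17,c); (21,15,c); (21,16,c); (21,17,c); (25,0,c); (25,22,c); (25,24,c); (26,8,c); (26,22,c); (26,23,c); (27,9,c); (27,23,c); (27,24,c); (28,22,c); (28,23,c); (28,24,c)
final:
nodes: 0:vx, 1:vx, 5:vx, 7:vx, 8:vx, 9:vx, 10:vx, 14:tri, 15:vx, 16:vx, 17:vx, 18:tri, 19:tri, 20:tri, 21:tri, 22:vx, 23:vx, 24:vx, 25:tri, 26:tri, 27:tri, 28:tri
edges: (14,5,c); (14,7,c); (14,10,c); (18,5,c); (18,15,c); (18,17,c); (19,9,c); (19,15,c); (19,16,c); (20,10,c); (20,16,c); (20,17,c); (21,15,c); (21,16,c); (21,17,c); (25,0,c); (25,22,c); (25,24,c); (26,8,c); (26,22,c); (26,23,c); (27,9,c); (27,23,c); (27,24,c); (28,22,c); (28,23,c); (28,24,c)


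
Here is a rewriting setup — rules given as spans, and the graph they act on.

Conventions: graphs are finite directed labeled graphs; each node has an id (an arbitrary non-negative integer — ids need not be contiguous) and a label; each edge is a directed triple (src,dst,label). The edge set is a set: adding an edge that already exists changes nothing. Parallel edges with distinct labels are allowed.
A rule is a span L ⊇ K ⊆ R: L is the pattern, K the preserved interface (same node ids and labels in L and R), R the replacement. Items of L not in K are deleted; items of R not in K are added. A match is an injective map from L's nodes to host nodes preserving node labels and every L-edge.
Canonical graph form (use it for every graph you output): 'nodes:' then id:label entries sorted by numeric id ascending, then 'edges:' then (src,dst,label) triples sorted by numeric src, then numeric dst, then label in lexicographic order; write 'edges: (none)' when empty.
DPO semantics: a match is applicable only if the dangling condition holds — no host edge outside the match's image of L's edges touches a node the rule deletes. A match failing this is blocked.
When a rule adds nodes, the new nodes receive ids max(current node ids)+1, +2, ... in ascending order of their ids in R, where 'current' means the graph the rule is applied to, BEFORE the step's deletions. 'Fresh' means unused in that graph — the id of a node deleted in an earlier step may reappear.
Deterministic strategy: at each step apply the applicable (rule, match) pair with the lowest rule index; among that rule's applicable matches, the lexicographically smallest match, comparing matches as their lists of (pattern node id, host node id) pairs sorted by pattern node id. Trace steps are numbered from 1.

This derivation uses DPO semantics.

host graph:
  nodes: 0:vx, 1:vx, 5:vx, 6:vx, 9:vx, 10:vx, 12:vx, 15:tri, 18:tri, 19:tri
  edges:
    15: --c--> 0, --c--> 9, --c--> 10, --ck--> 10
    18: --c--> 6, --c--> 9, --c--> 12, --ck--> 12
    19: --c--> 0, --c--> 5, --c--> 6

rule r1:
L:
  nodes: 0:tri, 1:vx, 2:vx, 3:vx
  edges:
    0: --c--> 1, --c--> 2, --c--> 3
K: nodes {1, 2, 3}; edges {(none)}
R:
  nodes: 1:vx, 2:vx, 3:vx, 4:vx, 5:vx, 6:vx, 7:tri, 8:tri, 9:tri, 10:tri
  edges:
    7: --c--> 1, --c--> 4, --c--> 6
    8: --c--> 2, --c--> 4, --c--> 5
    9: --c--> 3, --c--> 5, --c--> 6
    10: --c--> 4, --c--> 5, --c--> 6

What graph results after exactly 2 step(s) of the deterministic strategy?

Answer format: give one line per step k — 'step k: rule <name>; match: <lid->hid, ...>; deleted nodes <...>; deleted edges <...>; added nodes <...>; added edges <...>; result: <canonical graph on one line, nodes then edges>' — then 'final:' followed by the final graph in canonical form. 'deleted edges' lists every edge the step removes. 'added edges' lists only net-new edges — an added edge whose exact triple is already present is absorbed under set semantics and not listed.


step 1: rule r1; match: 0->19, 1->0, 2->5, 3->6; deleted nodes 19; deleted edges (19,0,c); (19,5,c); (19,6,c); added nodes 20, 21, 22, 23, 24, 25, 26; added edges (23,0,c); (23,20,c); (23,22,c); (24,5,c); (24,20,c); (24,21,c); (25,6,c); (25,21,c); (25,22,c); (26,20,c); (26,21,c); (26,22,c); result: nodes: 0:vx, 1:vx, 5:vx, 6:vx, 9:vx, 10:vx, 12:vx, 15:tri, 18:tri, 20:vx, 21:vx, 22:vx, 23:tri, 24:tri, 25:tri, 26:tri edges: (15,0,c); (15,9,c); (15,10,c); (15,10,ck); (18,6,c); (18,9,c); (18,12,c); (18,12,ck); (23,0,c); (23,20,c); (23,22,c); (24,5,c); (24,20,c); (24,21,c); (25,6,c); (25,21,c); (25,22,c); (26,20,c); (26,21,c); (26,22,c)
step 2: rule r1; match: 0->23, 1->0, 2->20, 3->22; deleted nodes 23; deleted edges (23,0,c); (23,20,c); (23,22,c); added nodes 27, 28, 29, 30, 31, 32, 33; added edges (30,0,c); (30,27,c); (30,29,c); (31,20,c); (31,27,c); (31,28,c); (32,22,c); (32,28,c); (32,29,c); (33,27,c); (33,28,c); (33,29,c); result: nodes: 0:vx, 1:vx, 5:vx, 6:vx, 9:vx, 10:vx, 12:vx, 15:tri, 18:tri, 20:vx, 21:vx, 22:vx, 24:tri, 25:tri, 26:tri, 27:vx, 28:vx, 29:vx, 30:tri, 31:tri, 32:tri, 33:tri edges: (15,0,c); (15,9,c); (15,10,c); (15,10,ck); (18,6,c); (18,9,c); (18,12,c); (18,12,ck); (24,5,c); (24,20,c); (24,21,c); (25,6,c); (25,21,c); (25,22,c); (26,20,c); (26,21,c); (26,22,c); (30,0,c); (30,27,c); (30,29,c); (31,20,c); (31,27,c); (31,28,c); (32,22,c); (32,28,c); (32,29,c); (33,27,c); (33,28,c); (33,29,c)
final:
nodes: 0:vx, 1:vx, 5:vx, 6:vx, 9:vx, 10:vx, 12:vx, 15:tri, 18:tri, 20:vx, 21:vx, 22:vx, 24:tri, 25:tri, 26:tri, 27:vx, 28:vx, 29:vx, 30:tri, 31:tri, 32:tri, 33:tri
edges: (15,0,c); (15,9,c); (15,10,c); (15,10,ck); (18,6,c); (18,9,c); (18,12,c); (18,12,ck); (24,5,c); (24,20,c); (24,21,c); (25,6,c); (25,21,c); (25,22,c); (26,20,c); (26,21,c); (26,22,c); (30,0,c); (30,27,c); (30,29,c); (31,20,c); (31,27,c); (31,28,c); (32,22,c); (32,28,c); (32,29,c); (33,27,c); (33,28,c); (33,29,c)


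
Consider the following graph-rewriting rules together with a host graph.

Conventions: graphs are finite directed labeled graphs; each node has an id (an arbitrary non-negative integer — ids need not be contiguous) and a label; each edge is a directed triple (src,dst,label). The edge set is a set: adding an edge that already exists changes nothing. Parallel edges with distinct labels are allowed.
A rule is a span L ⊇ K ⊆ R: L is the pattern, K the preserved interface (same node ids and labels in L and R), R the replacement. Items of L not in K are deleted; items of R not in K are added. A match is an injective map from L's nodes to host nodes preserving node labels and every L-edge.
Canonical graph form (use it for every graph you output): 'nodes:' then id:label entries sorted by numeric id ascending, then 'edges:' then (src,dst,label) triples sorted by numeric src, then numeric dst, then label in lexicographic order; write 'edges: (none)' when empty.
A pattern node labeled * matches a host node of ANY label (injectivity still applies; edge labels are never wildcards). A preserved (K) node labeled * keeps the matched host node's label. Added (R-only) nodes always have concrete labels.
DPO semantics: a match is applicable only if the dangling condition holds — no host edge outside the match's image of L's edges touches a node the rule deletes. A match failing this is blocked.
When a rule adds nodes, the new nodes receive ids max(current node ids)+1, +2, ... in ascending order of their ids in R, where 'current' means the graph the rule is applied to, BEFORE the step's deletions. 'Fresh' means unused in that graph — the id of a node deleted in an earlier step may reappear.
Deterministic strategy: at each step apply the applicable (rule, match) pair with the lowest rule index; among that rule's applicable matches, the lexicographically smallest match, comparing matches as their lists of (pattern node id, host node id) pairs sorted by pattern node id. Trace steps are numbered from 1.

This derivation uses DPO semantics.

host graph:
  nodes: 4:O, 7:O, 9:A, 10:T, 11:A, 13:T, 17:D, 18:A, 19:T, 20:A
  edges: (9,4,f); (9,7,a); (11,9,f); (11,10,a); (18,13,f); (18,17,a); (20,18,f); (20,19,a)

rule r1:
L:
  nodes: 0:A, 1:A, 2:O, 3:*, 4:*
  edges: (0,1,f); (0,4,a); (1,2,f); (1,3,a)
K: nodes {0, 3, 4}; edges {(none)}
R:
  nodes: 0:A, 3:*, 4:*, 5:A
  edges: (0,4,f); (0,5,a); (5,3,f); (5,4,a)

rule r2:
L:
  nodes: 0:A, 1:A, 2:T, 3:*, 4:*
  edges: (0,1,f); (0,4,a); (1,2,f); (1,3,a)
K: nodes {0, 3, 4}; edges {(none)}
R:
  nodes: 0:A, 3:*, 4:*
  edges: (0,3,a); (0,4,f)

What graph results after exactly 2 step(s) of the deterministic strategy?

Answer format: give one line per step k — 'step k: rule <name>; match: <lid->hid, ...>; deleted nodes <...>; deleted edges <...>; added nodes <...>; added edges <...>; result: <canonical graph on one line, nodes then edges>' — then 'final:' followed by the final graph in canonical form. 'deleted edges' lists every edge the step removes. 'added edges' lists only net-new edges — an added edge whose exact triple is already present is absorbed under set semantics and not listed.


step 1: rule r1; match: 0->11, 1->9, 2->4, 3->7, 4->10; deleted nodes 4, 9; deleted edges (9,4,f); (9,7,a); (11,9,f); (11,10,a); added nodes 21; added edges (11,10,f); (11,21,a); (21,7,f); (21,10,a); result: nodes: 7:O, 10:T, 11:A, 13:T, 17:D, 18:A, 19:T, 20:A, 21:A edges: (11,10,f); (11,21,a); (18,13,f); (18,17,a); (20,18,f); (20,19,a); (21,7,f); (21,10,a)
step 2: rule r2; match: 0->20, 1->18, 2->13, 3->17, 4->19; deleted nodes 13, 18; deleted edges (18,13,f); (18,17,a); (20,18,f); (20,19,a); added nodes (none); added edges (20,17,a); (20,19,f); result: nodes: 7:O, 10:T, 11:A, 17:D, 19:T, 20:A, 21:A edges: (11,10,f); (11,21,a); (20,17,a); (20,19,f); (21,7,f); (21,10,a)
final:
nodes: 7:O, 10:T, 11:A, 17:D, 19:T, 20:A, 21:A
edges: (11,10,f); (11,21,a); (20,17,a); (20,19,f); (21,7,f); (21,10,a)


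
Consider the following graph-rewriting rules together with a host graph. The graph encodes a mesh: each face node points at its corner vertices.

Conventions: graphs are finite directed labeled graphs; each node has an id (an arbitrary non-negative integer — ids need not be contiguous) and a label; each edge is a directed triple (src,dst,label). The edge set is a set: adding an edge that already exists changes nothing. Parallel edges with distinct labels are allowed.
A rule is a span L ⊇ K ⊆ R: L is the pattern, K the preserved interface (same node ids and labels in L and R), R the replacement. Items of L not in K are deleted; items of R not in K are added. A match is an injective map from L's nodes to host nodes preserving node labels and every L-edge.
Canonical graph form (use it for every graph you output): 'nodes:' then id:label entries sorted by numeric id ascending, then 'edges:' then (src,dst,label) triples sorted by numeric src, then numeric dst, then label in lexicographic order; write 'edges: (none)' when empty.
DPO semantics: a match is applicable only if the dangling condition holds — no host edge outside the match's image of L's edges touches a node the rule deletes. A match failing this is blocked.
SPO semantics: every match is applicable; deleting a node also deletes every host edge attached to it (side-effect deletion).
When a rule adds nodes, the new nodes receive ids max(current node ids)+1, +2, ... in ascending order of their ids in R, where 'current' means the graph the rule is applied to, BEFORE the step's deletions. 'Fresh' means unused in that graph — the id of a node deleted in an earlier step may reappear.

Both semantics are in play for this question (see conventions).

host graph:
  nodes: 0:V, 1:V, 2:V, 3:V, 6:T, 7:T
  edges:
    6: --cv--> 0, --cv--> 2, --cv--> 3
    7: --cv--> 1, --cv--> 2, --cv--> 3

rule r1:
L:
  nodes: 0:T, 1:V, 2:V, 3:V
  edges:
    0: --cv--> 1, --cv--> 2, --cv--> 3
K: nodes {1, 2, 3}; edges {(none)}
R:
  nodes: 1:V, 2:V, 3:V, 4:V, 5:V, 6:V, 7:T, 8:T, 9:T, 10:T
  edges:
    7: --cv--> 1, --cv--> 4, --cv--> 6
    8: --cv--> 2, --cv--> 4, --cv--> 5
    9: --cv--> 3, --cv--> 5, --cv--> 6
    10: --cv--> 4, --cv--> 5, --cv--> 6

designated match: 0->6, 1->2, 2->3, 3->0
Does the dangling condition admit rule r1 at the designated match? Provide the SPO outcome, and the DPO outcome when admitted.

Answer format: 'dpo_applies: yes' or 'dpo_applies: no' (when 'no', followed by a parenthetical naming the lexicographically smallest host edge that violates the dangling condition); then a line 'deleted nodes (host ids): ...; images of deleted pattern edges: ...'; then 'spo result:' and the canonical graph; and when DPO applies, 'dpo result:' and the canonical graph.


dpo_applies: yes
deleted nodes (host ids): 6; images of deleted pattern edges: (6,0,cv); (6,2,cv); (6,3,cv)
spo result:
nodes: 0:V, 1:V, 2:V, 3:V, 7:T, 8:V, 9:V, 10:V, 11:T, 12:T, 13:T, 14:T
edges: (7,1,cv); (7,2,cv); (7,3,cv); (11,2,cv); (11,8,cv); (11,10,cv); (12,3,cv); (12,8,cv); (12,9,cv); (13,0,cv); (13,9,cv); (13,10,cv); (14,8,cv); (14,9,cv); (14,10,cv)
dpo result:
nodes: 0:V, 1:V, 2:V, 3:V, 7:T, 8:V, 9:V, 10:V, 11:T, 12:T, 13:T, 14:T
edges: (7,1,cv); (7,2,cv); (7,3,cv); (11,2,cv); (11,8,cv); (11,10,cv); (12,3,cv); (12,8,cv); (12,9,cv); (13,0,cv); (13,9,cv); (13,10,cv); (14,8,cv); (14,9,cv); (14,10,cv)


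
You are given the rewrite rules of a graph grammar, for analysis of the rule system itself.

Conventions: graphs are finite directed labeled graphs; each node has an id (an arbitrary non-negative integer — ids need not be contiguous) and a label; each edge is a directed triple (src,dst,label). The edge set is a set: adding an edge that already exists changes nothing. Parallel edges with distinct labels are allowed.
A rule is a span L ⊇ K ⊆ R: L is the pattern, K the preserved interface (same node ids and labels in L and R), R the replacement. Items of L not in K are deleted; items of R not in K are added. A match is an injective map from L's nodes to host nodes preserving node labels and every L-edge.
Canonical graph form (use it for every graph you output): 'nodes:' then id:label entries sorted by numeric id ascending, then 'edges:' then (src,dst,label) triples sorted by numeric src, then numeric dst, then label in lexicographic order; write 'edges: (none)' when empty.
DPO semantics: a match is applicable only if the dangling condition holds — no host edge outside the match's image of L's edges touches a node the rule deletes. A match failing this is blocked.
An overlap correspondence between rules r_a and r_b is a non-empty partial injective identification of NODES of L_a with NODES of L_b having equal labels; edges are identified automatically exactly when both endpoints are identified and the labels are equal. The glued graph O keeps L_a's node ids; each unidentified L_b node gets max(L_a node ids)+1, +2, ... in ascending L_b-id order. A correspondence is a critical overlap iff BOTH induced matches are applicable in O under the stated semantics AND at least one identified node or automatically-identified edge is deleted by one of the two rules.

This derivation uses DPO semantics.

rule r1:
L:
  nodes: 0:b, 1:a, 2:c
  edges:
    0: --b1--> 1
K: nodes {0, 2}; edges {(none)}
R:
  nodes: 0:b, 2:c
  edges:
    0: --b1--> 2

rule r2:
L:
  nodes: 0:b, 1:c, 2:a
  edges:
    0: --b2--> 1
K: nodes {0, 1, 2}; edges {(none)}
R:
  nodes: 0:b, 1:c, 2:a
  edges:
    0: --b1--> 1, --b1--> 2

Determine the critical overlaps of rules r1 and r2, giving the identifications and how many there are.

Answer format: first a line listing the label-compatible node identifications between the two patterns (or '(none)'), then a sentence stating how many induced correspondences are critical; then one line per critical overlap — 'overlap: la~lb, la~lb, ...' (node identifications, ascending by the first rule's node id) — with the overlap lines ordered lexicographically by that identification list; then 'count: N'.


label-compatible node identifications between L(r1) and L(r2): 0~0, 1~2, 2~1
4 of the induced correspondences are critical overlaps of r1 and r2.
overlap: 0~0, 1~2
overlap: 0~0, 1~2, 2~1
overlap: 1~2
overlap: 1~2, 2~1
count: 4


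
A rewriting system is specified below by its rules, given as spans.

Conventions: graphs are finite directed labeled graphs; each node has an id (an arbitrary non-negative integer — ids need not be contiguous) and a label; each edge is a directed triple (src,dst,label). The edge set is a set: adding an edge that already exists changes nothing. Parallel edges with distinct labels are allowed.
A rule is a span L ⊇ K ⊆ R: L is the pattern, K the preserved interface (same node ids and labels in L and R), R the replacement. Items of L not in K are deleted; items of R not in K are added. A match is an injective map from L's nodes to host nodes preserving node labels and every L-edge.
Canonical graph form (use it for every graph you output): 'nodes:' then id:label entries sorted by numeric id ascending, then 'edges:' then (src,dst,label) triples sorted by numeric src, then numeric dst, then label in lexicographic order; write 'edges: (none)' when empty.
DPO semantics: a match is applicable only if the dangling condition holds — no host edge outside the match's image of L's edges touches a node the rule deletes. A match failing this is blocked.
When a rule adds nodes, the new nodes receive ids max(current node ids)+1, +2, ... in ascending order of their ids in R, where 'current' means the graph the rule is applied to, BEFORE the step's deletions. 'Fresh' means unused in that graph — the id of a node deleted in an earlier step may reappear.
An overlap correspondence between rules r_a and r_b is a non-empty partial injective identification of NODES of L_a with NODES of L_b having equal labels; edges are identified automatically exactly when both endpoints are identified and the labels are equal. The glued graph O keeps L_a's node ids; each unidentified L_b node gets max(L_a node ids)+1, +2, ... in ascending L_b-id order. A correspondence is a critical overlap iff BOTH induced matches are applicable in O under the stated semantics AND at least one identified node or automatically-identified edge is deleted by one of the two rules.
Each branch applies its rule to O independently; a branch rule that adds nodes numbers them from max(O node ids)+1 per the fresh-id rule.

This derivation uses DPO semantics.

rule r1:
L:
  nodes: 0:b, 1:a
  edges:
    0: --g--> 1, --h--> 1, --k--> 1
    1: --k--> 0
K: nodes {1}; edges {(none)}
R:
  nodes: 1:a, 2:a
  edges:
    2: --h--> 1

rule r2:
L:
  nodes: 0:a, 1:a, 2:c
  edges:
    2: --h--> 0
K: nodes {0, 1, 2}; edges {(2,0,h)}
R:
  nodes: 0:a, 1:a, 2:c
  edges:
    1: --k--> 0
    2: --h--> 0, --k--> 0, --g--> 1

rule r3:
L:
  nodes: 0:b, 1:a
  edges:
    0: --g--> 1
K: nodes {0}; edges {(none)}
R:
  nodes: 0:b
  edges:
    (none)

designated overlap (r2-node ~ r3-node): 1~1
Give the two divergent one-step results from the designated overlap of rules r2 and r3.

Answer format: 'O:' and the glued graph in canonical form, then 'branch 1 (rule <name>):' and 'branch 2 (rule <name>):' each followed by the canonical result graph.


O:
nodes: 0:a, 1:a, 2:c, 3:b
edges: (2,0,h); (3,1,g)
branch 1 (rule r2):
nodes: 0:a, 1:a, 2:c, 3:b
edges: (1,0,k); (2,0,h); (2,0,k); (2,1,g); (3,1,g)
branch 2 (rule r3):
nodes: 0:a, 2:c, 3:b
edges: (2,0,h)


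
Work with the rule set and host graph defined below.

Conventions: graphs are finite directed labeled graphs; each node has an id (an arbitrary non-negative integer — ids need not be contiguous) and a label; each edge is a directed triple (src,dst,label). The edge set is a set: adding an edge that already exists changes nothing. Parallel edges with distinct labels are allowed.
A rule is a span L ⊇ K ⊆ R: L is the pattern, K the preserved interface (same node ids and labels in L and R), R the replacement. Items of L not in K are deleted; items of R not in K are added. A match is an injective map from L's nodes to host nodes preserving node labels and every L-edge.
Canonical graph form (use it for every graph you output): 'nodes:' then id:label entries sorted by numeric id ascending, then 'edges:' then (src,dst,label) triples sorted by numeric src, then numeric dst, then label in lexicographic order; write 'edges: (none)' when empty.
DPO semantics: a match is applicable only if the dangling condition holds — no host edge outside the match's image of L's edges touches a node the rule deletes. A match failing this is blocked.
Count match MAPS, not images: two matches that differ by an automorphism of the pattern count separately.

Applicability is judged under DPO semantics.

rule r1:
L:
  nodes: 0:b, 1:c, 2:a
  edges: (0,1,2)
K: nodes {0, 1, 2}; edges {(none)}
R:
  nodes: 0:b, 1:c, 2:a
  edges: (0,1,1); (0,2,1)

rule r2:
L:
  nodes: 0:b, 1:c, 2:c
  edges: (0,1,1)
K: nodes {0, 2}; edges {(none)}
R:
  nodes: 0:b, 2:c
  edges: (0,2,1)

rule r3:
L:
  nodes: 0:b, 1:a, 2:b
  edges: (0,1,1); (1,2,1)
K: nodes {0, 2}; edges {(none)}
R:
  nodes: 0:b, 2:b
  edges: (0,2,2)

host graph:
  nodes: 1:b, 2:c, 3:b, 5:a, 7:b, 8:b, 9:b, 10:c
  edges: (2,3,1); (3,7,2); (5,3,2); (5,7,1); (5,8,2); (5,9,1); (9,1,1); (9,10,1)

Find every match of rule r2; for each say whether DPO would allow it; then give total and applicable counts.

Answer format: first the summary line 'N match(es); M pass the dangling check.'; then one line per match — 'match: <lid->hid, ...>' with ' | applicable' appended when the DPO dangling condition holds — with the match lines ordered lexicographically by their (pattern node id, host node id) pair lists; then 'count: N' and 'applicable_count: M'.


1 match(es); 1 pass the dangling check.
match: 0->9, 1->10, 2->2 | applicable
count: 1
applicable_count: 1
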